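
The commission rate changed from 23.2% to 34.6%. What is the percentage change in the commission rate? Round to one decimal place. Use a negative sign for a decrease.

The change is 34.6 − 23.2 = 11.4 percentage points.
Relative to the original 23.2%, that is 11.4 ÷ 23.2 ≈ 49.1%.

49.1%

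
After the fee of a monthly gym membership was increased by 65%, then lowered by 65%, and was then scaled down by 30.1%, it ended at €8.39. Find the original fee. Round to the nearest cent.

The overall multiplier applied was 1.65 × 0.35 × 0.699 = 0.4036725.
So the original fee was €8.39 ÷ 0.4036725 ≈ €20.78.

€20.78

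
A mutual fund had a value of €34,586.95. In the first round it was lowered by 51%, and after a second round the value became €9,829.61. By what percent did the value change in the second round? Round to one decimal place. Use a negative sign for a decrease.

After the first round: €34,586.95 × 0.49 = €16947.6055.
Second-round multiplier: €9,829.61 ÷ €16947.6055 ≈ 0.58.
That is a change of -42.0%.

-42.0%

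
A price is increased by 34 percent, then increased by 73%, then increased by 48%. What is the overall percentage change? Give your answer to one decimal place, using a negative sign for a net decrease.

The combined multiplier is 1.34 × 1.73 × 1.48 = 3.430936.
That corresponds to an increase of 243.1%.

243.1%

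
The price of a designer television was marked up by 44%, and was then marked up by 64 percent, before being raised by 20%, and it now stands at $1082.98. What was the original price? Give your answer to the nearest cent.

Undoing the 20% increase: $1082.98 ÷ 1.2 ≈ $902.483333.
Undoing the 64% increase: $902.483333 ÷ 1.64 ≈ $550.294715.
Undoing the 44% increase: $550.294715 ÷ 1.44 ≈ $382.15.

$382.15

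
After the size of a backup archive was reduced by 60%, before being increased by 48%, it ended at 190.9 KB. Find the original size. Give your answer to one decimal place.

Undoing the 48% increase: 190.9 ÷ 1.48 ≈ 128.986486.
Undoing the 60% decrease: 128.986486 ÷ 0.4 ≈ 322.5 KB.

322.5 KB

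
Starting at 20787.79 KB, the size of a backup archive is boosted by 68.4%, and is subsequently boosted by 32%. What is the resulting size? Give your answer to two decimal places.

After the 68.4% increase: 20787.79 × 1.684 = 35006.63836.
Apply the 32% increase: 35006.63836 × 1.32 = 46208.7626352 ≈ 46208.76.

46208.76 KB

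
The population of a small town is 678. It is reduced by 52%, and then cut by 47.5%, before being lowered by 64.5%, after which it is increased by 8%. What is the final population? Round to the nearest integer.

Each change multiplies by a factor: 0.48 × 0.525 × 0.355 × 1.08 = 0.0966168.
678 × 0.0966168 = 65.5061904 ≈ 66.

66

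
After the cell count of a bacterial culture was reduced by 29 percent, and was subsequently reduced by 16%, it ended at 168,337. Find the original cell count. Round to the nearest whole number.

282,255

Undoing the 16% decrease: 168,337 ÷ 0.84 ≈ 200401.190476.
Undoing the 29% decrease: 200401.190476 ÷ 0.71 ≈ 282,255.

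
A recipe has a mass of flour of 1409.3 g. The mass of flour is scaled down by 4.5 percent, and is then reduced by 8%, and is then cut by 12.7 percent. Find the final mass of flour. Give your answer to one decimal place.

1081.0 g

Apply the 4.5% decrease: 1409.3 × 0.955 = 1345.8815.
After the 8% decrease: 1345.8815 × 0.92 = 1238.21098.
12.7% decrease: 1238.21098 × 0.873 = 1080.95818554 ≈ 1081.0.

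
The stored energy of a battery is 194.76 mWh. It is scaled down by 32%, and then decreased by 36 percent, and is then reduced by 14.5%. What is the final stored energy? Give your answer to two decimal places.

72.47 mWh

After the 32% decrease: 194.76 × 0.68 = 132.4368.
Apply the 36% decrease: 132.4368 × 0.64 = 84.759552.
Apply the 14.5% decrease: 84.759552 × 0.855 = 72.46941696 ≈ 72.47.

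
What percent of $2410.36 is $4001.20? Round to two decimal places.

166.00%

$4001.20 ÷ $2410.36 ≈ 166.00%.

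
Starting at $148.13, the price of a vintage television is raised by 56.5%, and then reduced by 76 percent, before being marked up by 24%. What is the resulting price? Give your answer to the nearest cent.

$68.99

56.5% increase: $148.13 × 1.565 = $231.82345.
After the 76% decrease: $231.82345 × 0.24 = $55.637628.
Apply the 24% increase: $55.637628 × 1.24 = $68.99065872 ≈ $68.99.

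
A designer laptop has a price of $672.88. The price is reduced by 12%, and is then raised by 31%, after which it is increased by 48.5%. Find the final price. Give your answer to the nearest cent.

$1151.91

Each change multiplies by a factor: 0.88 × 1.31 × 1.485 = 1.711908.
$672.88 × 1.711908 = $1151.90865504 ≈ $1151.91.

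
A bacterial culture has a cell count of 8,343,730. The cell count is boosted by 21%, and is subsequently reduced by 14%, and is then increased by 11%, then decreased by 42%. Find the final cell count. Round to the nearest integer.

After the 21% increase: 8,343,730 × 1.21 = 10095913.3.
14% decrease: 10095913.3 × 0.86 = 8682485.438.
After the 11% increase: 8682485.438 × 1.11 = 9637558.83618.
After the 42% decrease: 9637558.83618 × 0.58 = 5589784.1249844 ≈ 5,589,784.

5,589,784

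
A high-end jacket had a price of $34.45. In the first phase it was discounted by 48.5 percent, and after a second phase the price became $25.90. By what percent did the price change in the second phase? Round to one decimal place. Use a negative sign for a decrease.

After the first phase: $34.45 × 0.515 = $17.74175.
Second-phase multiplier: $25.90 ÷ $17.74175 ≈ 1.45983.
That is a change of 46.0%.

46.0%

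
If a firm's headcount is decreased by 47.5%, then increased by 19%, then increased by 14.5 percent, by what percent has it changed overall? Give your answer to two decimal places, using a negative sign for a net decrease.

-28.47%

A 47.5% decrease multiplies by 0.525.
Then a 19% increase: 0.525 × 1.19 = 0.62475.
Then a 14.5% increase: 0.62475 × 1.145 = 0.71533875.
Overall factor 0.71533875, i.e. -28.47%.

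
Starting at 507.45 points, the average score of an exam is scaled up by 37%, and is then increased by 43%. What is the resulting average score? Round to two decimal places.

994.15 points

Apply the 37% increase: 507.45 × 1.37 = 695.2065.
Apply the 43% increase: 695.2065 × 1.43 = 994.145295 ≈ 994.15.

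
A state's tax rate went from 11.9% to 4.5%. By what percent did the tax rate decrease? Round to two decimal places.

The change is 4.5 − 11.9 = -7.4 percentage points.
Relative to the original 11.9%, that is -7.4 ÷ 11.9 ≈ -62.18%.
So the tax rate fell by 62.18%.

62.18%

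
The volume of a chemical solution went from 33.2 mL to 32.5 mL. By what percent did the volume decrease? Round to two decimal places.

Change: 32.5 − 33.2 = -0.7.
Relative to the original: -0.7 ÷ 33.2 ≈ -2.11%.
So the volume decreased by 2.11%.

2.11%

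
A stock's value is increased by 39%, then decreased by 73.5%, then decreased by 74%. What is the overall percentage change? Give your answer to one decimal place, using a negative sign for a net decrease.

A 39% increase multiplies by 1.39.
Then a 73.5% decrease: 1.39 × 0.265 = 0.36835.
Then a 74% decrease: 0.36835 × 0.26 = 0.095771.
Overall factor 0.095771, i.e. -90.4%.

-90.4%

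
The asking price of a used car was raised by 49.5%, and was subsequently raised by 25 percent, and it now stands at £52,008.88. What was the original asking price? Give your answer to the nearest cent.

Undoing the 25% increase: £52,008.88 ÷ 1.25 = £41607.104.
Undoing the 49.5% increase: £41607.104 ÷ 1.495 ≈ £27,830.84.

£27,830.84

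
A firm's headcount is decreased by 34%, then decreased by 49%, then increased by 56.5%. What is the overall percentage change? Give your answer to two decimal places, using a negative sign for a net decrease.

-47.32%

A 34% decrease multiplies by 0.66.
Then a 49% decrease: 0.66 × 0.51 = 0.3366.
Then a 56.5% increase: 0.3366 × 1.565 = 0.526779.
Overall factor 0.526779, i.e. -47.32%.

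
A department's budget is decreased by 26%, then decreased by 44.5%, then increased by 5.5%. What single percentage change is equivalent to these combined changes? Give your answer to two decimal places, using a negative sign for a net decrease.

-56.67%

A 26% decrease multiplies by 0.74.
Then a 44.5% decrease: 0.74 × 0.555 = 0.4107.
Then a 5.5% increase: 0.4107 × 1.055 = 0.4332885.
Overall factor 0.4332885, i.e. -56.67%.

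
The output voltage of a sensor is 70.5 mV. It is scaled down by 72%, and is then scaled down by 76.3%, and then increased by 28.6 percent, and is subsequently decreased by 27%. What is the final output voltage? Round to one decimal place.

Each change multiplies by a factor: 0.28 × 0.237 × 1.286 × 0.73 = 0.0622974408.
70.5 × 0.0622974408 = 4.3919695764 ≈ 4.4.

4.4 mV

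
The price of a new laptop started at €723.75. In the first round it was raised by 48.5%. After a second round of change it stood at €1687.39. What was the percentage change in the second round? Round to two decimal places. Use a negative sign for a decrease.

After the first round: €723.75 × 1.485 = €1074.76875.
Second-round multiplier: €1687.39 ÷ €1074.76875 ≈ 1.570003.
That is a change of 57.00%.

57.00%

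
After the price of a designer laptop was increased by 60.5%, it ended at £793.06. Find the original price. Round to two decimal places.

The overall multiplier applied was 1.605.
So the original price was £793.06 ÷ 1.605 ≈ £494.12.

£494.12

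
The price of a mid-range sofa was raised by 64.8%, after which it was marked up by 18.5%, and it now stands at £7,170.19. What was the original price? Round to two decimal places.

£3,671.60

The overall multiplier applied was 1.648 × 1.185 = 1.95288.
So the original price was £7,170.19 ÷ 1.95288 ≈ £3,671.60.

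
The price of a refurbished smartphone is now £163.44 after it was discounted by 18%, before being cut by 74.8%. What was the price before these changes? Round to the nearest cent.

£790.94

Undoing the 74.8% decrease: £163.44 ÷ 0.252 ≈ £648.571429.
Undoing the 18% decrease: £648.571429 ÷ 0.82 ≈ £790.94.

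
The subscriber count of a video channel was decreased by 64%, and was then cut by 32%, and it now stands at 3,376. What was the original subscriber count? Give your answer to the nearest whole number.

The overall multiplier applied was 0.36 × 0.68 = 0.2448.
So the original subscriber count was 3,376 ÷ 0.2448 ≈ 13,791.

13,791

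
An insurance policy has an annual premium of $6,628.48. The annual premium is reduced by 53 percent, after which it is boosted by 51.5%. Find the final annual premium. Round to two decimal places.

$4,719.81

Each change multiplies by a factor: 0.47 × 1.515 = 0.71205.
$6,628.48 × 0.71205 = $4719.809184 ≈ $4,719.81.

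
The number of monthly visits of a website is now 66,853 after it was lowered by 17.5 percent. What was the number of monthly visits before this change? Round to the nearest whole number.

81,034

The overall multiplier applied was 0.825.
So the original number of monthly visits was 66,853 ÷ 0.825 ≈ 81,034.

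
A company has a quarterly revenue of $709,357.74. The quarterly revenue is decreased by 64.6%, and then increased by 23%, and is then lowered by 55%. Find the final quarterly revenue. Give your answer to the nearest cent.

Apply the 64.6% decrease: $709,357.74 × 0.354 = $251112.63996.
Apply the 23% increase: $251112.63996 × 1.23 = $308868.5471508.
Apply the 55% decrease: $308868.5471508 × 0.45 = $138990.84621786 ≈ $138,990.85.

$138,990.85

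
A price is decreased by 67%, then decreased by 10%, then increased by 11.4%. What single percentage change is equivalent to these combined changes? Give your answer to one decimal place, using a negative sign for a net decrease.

A 67% decrease multiplies by 0.33.
Then a 10% decrease: 0.33 × 0.9 = 0.297.
Then an 11.4% increase: 0.297 × 1.114 = 0.330858.
Overall factor 0.330858, i.e. -66.9%.

-66.9%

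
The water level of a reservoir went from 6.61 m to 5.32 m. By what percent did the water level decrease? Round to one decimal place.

Change: 5.32 − 6.61 = -1.29.
Relative to the original: -1.29 ÷ 6.61 ≈ -19.5%.
So the water level decreased by 19.5%.

19.5%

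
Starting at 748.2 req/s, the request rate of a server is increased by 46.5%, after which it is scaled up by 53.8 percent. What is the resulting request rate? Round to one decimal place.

Apply the 46.5% increase: 748.2 × 1.465 = 1096.113.
Apply the 53.8% increase: 1096.113 × 1.538 = 1685.821794 ≈ 1685.8.

1685.8 req/s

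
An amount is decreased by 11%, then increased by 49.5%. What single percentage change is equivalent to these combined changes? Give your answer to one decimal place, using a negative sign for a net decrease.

An 11% decrease multiplies by 0.89.
Then a 49.5% increase: 0.89 × 1.495 = 1.33055.
Overall factor 1.33055, i.e. 33.1%.

33.1%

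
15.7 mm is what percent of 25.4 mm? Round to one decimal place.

61.8%

15.7 mm ÷ 25.4 mm ≈ 61.8%.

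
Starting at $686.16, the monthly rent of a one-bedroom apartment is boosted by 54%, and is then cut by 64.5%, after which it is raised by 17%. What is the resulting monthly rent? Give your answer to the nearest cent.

$438.89

After the 54% increase: $686.16 × 1.54 = $1056.6864.
64.5% decrease: $1056.6864 × 0.355 = $375.123672.
After the 17% increase: $375.123672 × 1.17 = $438.89469624 ≈ $438.89.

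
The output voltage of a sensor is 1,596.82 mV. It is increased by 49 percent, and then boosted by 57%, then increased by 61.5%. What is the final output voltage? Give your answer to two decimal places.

49% increase: 1,596.82 × 1.49 = 2379.2618.
57% increase: 2379.2618 × 1.57 = 3735.441026.
Apply the 61.5% increase: 3735.441026 × 1.615 = 6032.73725699 ≈ 6,032.74.

6,032.74 mV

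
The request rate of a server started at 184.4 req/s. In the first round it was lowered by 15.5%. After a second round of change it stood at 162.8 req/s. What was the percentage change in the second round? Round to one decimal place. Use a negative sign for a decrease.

4.5%

After the first round: 184.4 × 0.845 = 155.818.
Second-round multiplier: 162.8 ÷ 155.818 ≈ 1.04481.
That is a change of 4.5%.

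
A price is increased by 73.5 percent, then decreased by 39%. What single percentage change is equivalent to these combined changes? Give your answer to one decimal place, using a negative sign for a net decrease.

A 73.5% increase multiplies by 1.735.
Then a 39% decrease: 1.735 × 0.61 = 1.05835.
Overall factor 1.05835, i.e. 5.8%.

5.8%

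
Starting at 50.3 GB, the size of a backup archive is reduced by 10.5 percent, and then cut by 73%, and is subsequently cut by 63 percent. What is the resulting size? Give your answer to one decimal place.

Each change multiplies by a factor: 0.895 × 0.27 × 0.37 = 0.0894105.
50.3 × 0.0894105 = 4.49734815 ≈ 4.5.

4.5 GB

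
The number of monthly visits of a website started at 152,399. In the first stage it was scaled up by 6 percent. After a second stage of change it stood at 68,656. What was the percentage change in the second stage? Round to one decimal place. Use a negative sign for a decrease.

After the first stage: 152,399 × 1.06 = 161542.94.
Second-stage multiplier: 68,656 ÷ 161542.94 ≈ 0.425.
That is a change of -57.5%.

-57.5%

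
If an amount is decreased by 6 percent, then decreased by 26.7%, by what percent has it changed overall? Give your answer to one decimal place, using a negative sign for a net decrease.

A 6% decrease multiplies by 0.94.
Then a 26.7% decrease: 0.94 × 0.733 = 0.68902.
Overall factor 0.68902, i.e. -31.1%.

-31.1%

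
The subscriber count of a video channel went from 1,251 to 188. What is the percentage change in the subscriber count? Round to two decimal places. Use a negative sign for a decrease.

Change: 188 − 1,251 = -1,063.
Relative to the original: -1,063 ÷ 1,251 ≈ -84.97%.

-84.97%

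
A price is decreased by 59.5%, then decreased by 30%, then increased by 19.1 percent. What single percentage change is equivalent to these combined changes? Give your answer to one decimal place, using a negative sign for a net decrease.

The combined multiplier is 0.405 × 0.7 × 1.191 = 0.3376485.
That corresponds to a decrease of 66.2%.

-66.2%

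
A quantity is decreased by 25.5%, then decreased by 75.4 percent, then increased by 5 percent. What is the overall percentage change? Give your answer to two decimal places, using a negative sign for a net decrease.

-80.76%

The combined multiplier is 0.745 × 0.246 × 1.05 = 0.1924335.
That corresponds to a decrease of 80.76%.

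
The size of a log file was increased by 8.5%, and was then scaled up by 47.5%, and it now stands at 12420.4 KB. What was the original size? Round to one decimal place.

7760.9 KB

Undoing the 47.5% increase: 12420.4 ÷ 1.475 ≈ 8420.610169.
Undoing the 8.5% increase: 8420.610169 ÷ 1.085 ≈ 7760.9 KB.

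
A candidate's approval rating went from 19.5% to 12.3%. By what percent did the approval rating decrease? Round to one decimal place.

36.9%

The change is 12.3 − 19.5 = -7.2 percentage points.
Relative to the original 19.5%, that is -7.2 ÷ 19.5 ≈ -36.9%.
So the approval rating fell by 36.9%.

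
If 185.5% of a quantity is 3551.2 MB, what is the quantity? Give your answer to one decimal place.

3551.2 MB ÷ 1.855 ≈ 1914.4 MB.

1914.4 MB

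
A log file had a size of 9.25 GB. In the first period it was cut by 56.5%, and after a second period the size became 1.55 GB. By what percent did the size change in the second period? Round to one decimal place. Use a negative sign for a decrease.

-61.5%

After the first period: 9.25 × 0.435 = 4.02375.
Second-period multiplier: 1.55 ÷ 4.02375 ≈ 0.38521.
That is a change of -61.5%.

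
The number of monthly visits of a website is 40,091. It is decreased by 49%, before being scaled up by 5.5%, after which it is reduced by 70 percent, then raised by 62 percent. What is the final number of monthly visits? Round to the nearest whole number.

10,483

Apply the 49% decrease: 40,091 × 0.51 = 20446.41.
After the 5.5% increase: 20446.41 × 1.055 = 21570.96255.
After the 70% decrease: 21570.96255 × 0.3 = 6471.288765.
Apply the 62% increase: 6471.288765 × 1.62 = 10483.4877993 ≈ 10,483.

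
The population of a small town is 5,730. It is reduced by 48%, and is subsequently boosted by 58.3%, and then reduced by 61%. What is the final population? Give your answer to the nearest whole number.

Each change multiplies by a factor: 0.52 × 1.583 × 0.39 = 0.3210324.
5,730 × 0.3210324 = 1839.515652 ≈ 1,840.

1,840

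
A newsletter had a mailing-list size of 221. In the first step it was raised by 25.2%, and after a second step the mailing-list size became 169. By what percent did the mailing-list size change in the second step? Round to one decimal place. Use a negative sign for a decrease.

-38.9%

After the first step: 221 × 1.252 = 276.692.
Second-step multiplier: 169 ÷ 276.692 ≈ 0.61079.
That is a change of -38.9%.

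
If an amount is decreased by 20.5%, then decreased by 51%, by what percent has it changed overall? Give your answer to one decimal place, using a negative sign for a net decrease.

-61.0%

A 20.5% decrease multiplies by 0.795.
Then a 51% decrease: 0.795 × 0.49 = 0.38955.
Overall factor 0.38955, i.e. -61.0%.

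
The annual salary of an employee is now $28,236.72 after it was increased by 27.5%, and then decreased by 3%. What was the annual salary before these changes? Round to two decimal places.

The overall multiplier applied was 1.275 × 0.97 = 1.23675.
So the original annual salary was $28,236.72 ÷ 1.23675 ≈ $22,831.39.

$22,831.39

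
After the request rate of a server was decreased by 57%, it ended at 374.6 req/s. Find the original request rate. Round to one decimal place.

871.2 req/s

The overall multiplier applied was 0.43.
So the original request rate was 374.6 ÷ 0.43 ≈ 871.2 req/s.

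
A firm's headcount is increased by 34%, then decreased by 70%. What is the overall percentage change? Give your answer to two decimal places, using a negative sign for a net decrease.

The combined multiplier is 1.34 × 0.3 = 0.402.
That corresponds to a decrease of 59.80%.

-59.80%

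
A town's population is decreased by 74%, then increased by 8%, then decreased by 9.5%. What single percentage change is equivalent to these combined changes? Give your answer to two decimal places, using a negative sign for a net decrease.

-74.59%

A 74% decrease multiplies by 0.26.
Then an 8% increase: 0.26 × 1.08 = 0.2808.
Then a 9.5% decrease: 0.2808 × 0.905 = 0.254124.
Overall factor 0.254124, i.e. -74.59%.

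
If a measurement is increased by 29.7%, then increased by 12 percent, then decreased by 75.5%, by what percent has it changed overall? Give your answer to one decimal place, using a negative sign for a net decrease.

The combined multiplier is 1.297 × 1.12 × 0.245 = 0.3558968.
That corresponds to a decrease of 64.4%.

-64.4%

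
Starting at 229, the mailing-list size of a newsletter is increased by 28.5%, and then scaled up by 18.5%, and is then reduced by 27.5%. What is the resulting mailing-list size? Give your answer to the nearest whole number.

253

Each change multiplies by a factor: 1.285 × 1.185 × 0.725 = 1.103975625.
229 × 1.103975625 = 252.810418125 ≈ 253.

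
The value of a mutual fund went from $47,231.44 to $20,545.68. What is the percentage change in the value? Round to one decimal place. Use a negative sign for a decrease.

Change: $20,545.68 − $47,231.44 = -$26,685.76.
Relative to the original: -$26,685.76 ÷ $47,231.44 ≈ -56.5%.

-56.5%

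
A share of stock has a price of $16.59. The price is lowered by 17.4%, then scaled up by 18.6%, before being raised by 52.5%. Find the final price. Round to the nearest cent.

$24.78

17.4% decrease: $16.59 × 0.826 = $13.70334.
18.6% increase: $13.70334 × 1.186 = $16.25216124.
Apply the 52.5% increase: $16.25216124 × 1.525 = $24.784545891 ≈ $24.78.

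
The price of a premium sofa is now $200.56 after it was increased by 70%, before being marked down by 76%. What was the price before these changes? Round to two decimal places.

$491.57

Undoing the 76% decrease: $200.56 ÷ 0.24 ≈ $835.666667.
Undoing the 70% increase: $835.666667 ÷ 1.7 ≈ $491.57.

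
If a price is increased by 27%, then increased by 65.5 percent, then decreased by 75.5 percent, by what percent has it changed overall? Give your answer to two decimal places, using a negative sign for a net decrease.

-48.50%

The combined multiplier is 1.27 × 1.655 × 0.245 = 0.51495325.
That corresponds to a decrease of 48.50%.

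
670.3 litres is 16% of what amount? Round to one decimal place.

670.3 litres ÷ 0.16 ≈ 4,189.4 litres.

4,189.4 litres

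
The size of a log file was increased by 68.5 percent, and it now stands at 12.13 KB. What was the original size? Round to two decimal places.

7.20 KB

The overall multiplier applied was 1.685.
So the original size was 12.13 ÷ 1.685 ≈ 7.20 KB.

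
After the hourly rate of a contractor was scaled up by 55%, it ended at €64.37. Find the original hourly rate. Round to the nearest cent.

The overall multiplier applied was 1.55.
So the original hourly rate was €64.37 ÷ 1.55 ≈ €41.53.

€41.53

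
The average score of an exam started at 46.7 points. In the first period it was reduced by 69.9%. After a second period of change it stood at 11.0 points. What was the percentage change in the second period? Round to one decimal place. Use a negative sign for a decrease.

After the first period: 46.7 × 0.301 = 14.0567.
Second-period multiplier: 11.0 ÷ 14.0567 ≈ 0.78254.
That is a change of -21.7%.

-21.7%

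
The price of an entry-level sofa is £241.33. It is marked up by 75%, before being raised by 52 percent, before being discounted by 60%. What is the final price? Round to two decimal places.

£256.78

After the 75% increase: £241.33 × 1.75 = £422.3275.
After the 52% increase: £422.3275 × 1.52 = £641.9378.
60% decrease: £641.9378 × 0.4 = £256.77512 ≈ £256.78.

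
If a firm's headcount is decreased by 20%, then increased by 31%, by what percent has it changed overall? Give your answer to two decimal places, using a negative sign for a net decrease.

A 20% decrease multiplies by 0.8.
Then a 31% increase: 0.8 × 1.31 = 1.048.
Overall factor 1.048, i.e. 4.80%.

4.80%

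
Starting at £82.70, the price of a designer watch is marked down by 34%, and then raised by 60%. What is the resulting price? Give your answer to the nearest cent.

34% decrease: £82.70 × 0.66 = £54.582.
After the 60% increase: £54.582 × 1.6 = £87.3312 ≈ £87.33.

£87.33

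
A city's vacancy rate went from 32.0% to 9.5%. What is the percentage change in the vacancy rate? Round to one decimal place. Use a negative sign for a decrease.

The change is 9.5 − 32.0 = -22.5 percentage points.
Relative to the original 32.0%, that is -22.5 ÷ 32.0 ≈ -70.3%.

-70.3%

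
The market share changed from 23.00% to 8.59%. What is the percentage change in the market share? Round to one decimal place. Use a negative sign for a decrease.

-62.7%

The change is 8.59 − 23.00 = -14.41 percentage points.
Relative to the original 23.00%, that is -14.41 ÷ 23.00 ≈ -62.7%.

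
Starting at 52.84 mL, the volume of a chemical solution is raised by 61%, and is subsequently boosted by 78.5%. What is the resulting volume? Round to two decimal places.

151.85 mL

61% increase: 52.84 × 1.61 = 85.0724.
After the 78.5% increase: 85.0724 × 1.785 = 151.854234 ≈ 151.85.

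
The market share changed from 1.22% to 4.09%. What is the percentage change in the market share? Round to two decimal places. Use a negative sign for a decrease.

235.25%

The change is 4.09 − 1.22 = 2.87 percentage points.
Relative to the original 1.22%, that is 2.87 ÷ 1.22 ≈ 235.25%.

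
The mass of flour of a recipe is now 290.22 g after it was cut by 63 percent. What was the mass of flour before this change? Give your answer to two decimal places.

784.38 g

The overall multiplier applied was 0.37.
So the original mass of flour was 290.22 ÷ 0.37 ≈ 784.38 g.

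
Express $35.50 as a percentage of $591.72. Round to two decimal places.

$35.50 ÷ $591.72 ≈ 6.00%.

6.00%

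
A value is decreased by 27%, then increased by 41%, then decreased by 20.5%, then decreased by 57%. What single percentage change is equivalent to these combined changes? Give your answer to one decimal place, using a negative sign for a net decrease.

-64.8%

A 27% decrease multiplies by 0.73.
Then a 41% increase: 0.73 × 1.41 = 1.0293.
Then a 20.5% decrease: 1.0293 × 0.795 = 0.8182935.
Then a 57% decrease: 0.8182935 × 0.43 = 0.351866205.
Overall factor 0.351866205, i.e. -64.8%.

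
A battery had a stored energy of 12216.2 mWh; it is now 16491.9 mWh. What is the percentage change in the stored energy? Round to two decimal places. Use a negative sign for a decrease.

Change: 16491.9 − 12216.2 = 4275.7.
Relative to the original: 4275.7 ÷ 12216.2 ≈ 35.00%.

35.00%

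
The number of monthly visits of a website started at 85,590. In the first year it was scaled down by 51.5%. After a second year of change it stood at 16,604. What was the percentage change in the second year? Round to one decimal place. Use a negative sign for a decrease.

-60.0%

After the first year: 85,590 × 0.485 = 41511.15.
Second-year multiplier: 16,604 ÷ 41511.15 ≈ 0.39999.
That is a change of -60.0%.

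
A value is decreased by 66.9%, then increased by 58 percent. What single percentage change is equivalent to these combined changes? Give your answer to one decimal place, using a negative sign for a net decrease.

The combined multiplier is 0.331 × 1.58 = 0.52298.
That corresponds to a decrease of 47.7%.

-47.7%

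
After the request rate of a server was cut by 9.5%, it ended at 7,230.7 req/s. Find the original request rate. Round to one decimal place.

7,989.7 req/s

The overall multiplier applied was 0.905.
So the original request rate was 7,230.7 ÷ 0.905 ≈ 7,989.7 req/s.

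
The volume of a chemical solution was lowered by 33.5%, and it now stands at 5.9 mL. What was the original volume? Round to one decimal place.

The overall multiplier applied was 0.665.
So the original volume was 5.9 ÷ 0.665 ≈ 8.9 mL.

8.9 mL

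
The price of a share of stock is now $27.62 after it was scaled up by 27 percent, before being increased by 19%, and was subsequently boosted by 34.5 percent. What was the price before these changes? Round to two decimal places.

$13.59

The overall multiplier applied was 1.27 × 1.19 × 1.345 = 2.0326985.
So the original price was $27.62 ÷ 2.0326985 ≈ $13.59.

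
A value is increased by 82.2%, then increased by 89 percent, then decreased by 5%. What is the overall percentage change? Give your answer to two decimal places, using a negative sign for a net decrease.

227.14%

The combined multiplier is 1.822 × 1.89 × 0.95 = 3.271401.
That corresponds to an increase of 227.14%.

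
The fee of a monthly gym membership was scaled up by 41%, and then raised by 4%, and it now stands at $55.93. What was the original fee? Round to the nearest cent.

$38.14

Undoing the 4% increase: $55.93 ÷ 1.04 ≈ $53.778846.
Undoing the 41% increase: $53.778846 ÷ 1.41 ≈ $38.14.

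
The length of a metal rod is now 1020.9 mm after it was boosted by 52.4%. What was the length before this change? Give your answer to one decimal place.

669.9 mm

The overall multiplier applied was 1.524.
So the original length was 1020.9 ÷ 1.524 ≈ 669.9 mm.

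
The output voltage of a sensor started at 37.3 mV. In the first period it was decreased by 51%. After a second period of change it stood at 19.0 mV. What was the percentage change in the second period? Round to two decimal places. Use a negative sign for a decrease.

3.96%

After the first period: 37.3 × 0.49 = 18.277.
Second-period multiplier: 19.0 ÷ 18.277 ≈ 1.039558.
That is a change of 3.96%.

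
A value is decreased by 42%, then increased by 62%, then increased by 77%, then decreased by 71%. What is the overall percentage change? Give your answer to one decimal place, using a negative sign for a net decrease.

A 42% decrease multiplies by 0.58.
Then a 62% increase: 0.58 × 1.62 = 0.9396.
Then a 77% increase: 0.9396 × 1.77 = 1.663092.
Then a 71% decrease: 1.663092 × 0.29 = 0.48229668.
Overall factor 0.48229668, i.e. -51.8%.

-51.8%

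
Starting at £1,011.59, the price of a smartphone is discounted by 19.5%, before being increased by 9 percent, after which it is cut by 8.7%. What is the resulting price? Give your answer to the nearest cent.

19.5% decrease: £1,011.59 × 0.805 = £814.32995.
After the 9% increase: £814.32995 × 1.09 = £887.6196455.
Apply the 8.7% decrease: £887.6196455 × 0.913 = £810.3967363415 ≈ £810.40.

£810.40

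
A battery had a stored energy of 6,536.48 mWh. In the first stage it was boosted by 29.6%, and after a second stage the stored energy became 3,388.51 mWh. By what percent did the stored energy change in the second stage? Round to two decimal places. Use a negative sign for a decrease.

After the first stage: 6,536.48 × 1.296 = 8471.27808.
Second-stage multiplier: 3,388.51 ÷ 8471.27808 ≈ 0.4.
That is a change of -60.00%.

-60.00%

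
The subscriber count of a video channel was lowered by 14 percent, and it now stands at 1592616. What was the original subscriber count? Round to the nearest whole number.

1851879

The overall multiplier applied was 0.86.
So the original subscriber count was 1592616 ÷ 0.86 ≈ 1851879.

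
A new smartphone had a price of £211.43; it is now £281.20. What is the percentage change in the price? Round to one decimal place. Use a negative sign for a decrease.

33.0%

Change: £281.20 − £211.43 = £69.77.
Relative to the original: £69.77 ÷ £211.43 ≈ 33.0%.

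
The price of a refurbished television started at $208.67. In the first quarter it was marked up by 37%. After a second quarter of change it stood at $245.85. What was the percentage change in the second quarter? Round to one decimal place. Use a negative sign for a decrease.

After the first quarter: $208.67 × 1.37 = $285.8779.
Second-quarter multiplier: $245.85 ÷ $285.8779 ≈ 0.85998.
That is a change of -14.0%.

-14.0%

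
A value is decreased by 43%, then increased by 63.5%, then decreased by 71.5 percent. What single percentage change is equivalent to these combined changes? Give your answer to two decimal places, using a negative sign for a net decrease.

A 43% decrease multiplies by 0.57.
Then a 63.5% increase: 0.57 × 1.635 = 0.93195.
Then a 71.5% decrease: 0.93195 × 0.285 = 0.26560575.
Overall factor 0.26560575, i.e. -73.44%.

-73.44%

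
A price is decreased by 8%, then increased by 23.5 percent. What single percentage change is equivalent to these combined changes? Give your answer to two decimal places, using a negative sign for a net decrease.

An 8% decrease multiplies by 0.92.
Then a 23.5% increase: 0.92 × 1.235 = 1.1362.
Overall factor 1.1362, i.e. 13.62%.

13.62%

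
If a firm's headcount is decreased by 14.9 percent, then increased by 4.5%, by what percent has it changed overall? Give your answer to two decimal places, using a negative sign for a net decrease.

-11.07%

A 14.9% decrease multiplies by 0.851.
Then a 4.5% increase: 0.851 × 1.045 = 0.889295.
Overall factor 0.889295, i.e. -11.07%.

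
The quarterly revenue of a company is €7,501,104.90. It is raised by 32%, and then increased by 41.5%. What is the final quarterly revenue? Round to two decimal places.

Each change multiplies by a factor: 1.32 × 1.415 = 1.8678.
€7,501,104.90 × 1.8678 = €14010563.73222 ≈ €14,010,563.73.

€14,010,563.73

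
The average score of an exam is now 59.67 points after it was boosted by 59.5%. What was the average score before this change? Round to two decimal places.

37.41 points

The overall multiplier applied was 1.595.
So the original average score was 59.67 ÷ 1.595 ≈ 37.41 points.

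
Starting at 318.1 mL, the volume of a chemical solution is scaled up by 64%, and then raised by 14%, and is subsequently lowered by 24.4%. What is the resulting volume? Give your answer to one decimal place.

449.6 mL

Each change multiplies by a factor: 1.64 × 1.14 × 0.756 = 1.4134176.
318.1 × 1.4134176 = 449.60813856 ≈ 449.6.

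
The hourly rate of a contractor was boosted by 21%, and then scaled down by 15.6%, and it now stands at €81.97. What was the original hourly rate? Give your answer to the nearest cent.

€80.27

Undoing the 15.6% decrease: €81.97 ÷ 0.844 ≈ €97.120853.
Undoing the 21% increase: €97.120853 ÷ 1.21 ≈ €80.27.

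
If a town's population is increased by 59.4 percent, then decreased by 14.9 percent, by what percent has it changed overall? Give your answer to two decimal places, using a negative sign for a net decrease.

35.65%

A 59.4% increase multiplies by 1.594.
Then a 14.9% decrease: 1.594 × 0.851 = 1.356494.
Overall factor 1.356494, i.e. 35.65%.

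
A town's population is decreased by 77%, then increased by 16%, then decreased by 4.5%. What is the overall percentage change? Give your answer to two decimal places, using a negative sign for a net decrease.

The combined multiplier is 0.23 × 1.16 × 0.955 = 0.254794.
That corresponds to a decrease of 74.52%.

-74.52%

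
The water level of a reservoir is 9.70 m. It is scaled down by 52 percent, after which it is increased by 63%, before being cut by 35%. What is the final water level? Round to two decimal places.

4.93 m

Each change multiplies by a factor: 0.48 × 1.63 × 0.65 = 0.50856.
9.70 × 0.50856 = 4.933032 ≈ 4.93.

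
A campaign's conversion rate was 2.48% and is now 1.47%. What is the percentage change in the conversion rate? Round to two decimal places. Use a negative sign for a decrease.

The change is 1.47 − 2.48 = -1.01 percentage points.
Relative to the original 2.48%, that is -1.01 ÷ 2.48 ≈ -40.73%.

-40.73%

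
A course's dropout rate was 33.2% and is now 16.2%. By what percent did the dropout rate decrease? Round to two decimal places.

The change is 16.2 − 33.2 = -17.0 percentage points.
Relative to the original 33.2%, that is -17.0 ÷ 33.2 ≈ -51.20%.
So the dropout rate fell by 51.20%.

51.20%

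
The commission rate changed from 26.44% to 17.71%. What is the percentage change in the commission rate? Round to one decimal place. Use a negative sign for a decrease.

-33.0%

The change is 17.71 − 26.44 = -8.73 percentage points.
Relative to the original 26.44%, that is -8.73 ÷ 26.44 ≈ -33.0%.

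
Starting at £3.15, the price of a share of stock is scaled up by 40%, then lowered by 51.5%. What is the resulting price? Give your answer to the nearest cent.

Apply the 40% increase: £3.15 × 1.4 = £4.41.
After the 51.5% decrease: £4.41 × 0.485 = £2.13885 ≈ £2.14.

£2.14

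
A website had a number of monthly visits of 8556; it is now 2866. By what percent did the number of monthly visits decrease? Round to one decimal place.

Change: 2866 − 8556 = -5690.
Relative to the original: -5690 ÷ 8556 ≈ -66.5%.
So the number of monthly visits decreased by 66.5%.

66.5%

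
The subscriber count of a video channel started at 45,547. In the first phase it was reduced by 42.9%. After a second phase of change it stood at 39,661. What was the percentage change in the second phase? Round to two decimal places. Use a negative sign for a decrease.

52.50%

After the first phase: 45,547 × 0.571 = 26007.337.
Second-phase multiplier: 39,661 ÷ 26007.337 ≈ 1.524993.
That is a change of 52.50%.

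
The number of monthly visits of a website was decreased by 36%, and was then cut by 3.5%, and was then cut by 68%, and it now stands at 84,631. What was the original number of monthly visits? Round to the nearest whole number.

428,225

The overall multiplier applied was 0.64 × 0.965 × 0.32 = 0.197632.
So the original number of monthly visits was 84,631 ÷ 0.197632 ≈ 428,225.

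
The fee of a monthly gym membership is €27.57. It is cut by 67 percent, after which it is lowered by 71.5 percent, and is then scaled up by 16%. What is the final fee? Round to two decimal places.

After the 67% decrease: €27.57 × 0.33 = €9.0981.
After the 71.5% decrease: €9.0981 × 0.285 = €2.5929585.
16% increase: €2.5929585 × 1.16 = €3.00783186 ≈ €3.01.

€3.01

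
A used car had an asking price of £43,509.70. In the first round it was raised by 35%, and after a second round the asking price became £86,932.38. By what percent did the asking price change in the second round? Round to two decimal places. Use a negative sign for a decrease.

48.00%

After the first round: £43,509.70 × 1.35 = £58738.095.
Second-round multiplier: £86,932.38 ÷ £58738.095 ≈ 1.48.
That is a change of 48.00%.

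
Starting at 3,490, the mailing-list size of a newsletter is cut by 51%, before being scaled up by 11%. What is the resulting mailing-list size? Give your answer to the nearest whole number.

Each change multiplies by a factor: 0.49 × 1.11 = 0.5439.
3,490 × 0.5439 = 1898.211 ≈ 1,898.

1,898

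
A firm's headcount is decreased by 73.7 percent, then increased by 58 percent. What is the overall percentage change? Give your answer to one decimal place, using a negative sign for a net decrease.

A 73.7% decrease multiplies by 0.263.
Then a 58% increase: 0.263 × 1.58 = 0.41554.
Overall factor 0.41554, i.e. -58.4%.

-58.4%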